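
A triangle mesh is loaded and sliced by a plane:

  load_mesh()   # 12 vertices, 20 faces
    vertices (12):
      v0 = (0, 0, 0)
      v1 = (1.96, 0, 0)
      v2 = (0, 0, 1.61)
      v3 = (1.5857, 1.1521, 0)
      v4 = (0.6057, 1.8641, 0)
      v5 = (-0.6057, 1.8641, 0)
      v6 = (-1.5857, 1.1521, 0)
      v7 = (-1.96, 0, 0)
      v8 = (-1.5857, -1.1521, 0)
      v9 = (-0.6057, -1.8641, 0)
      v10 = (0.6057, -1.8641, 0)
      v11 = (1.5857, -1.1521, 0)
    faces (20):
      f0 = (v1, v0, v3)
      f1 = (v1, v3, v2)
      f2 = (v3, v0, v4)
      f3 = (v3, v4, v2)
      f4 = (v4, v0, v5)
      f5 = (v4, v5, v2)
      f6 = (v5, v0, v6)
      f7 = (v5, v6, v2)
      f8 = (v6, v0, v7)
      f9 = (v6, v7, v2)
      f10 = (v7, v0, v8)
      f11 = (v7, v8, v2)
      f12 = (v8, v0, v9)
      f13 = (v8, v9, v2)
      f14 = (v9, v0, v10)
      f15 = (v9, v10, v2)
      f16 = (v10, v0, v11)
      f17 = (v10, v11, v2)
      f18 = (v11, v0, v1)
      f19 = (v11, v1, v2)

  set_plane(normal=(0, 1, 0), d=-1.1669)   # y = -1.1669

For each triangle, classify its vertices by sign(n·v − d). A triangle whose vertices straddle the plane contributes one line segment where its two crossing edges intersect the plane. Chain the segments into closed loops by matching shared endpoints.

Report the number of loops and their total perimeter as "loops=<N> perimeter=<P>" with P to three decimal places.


loops=1 perimeter=6.550

Straddling triangles (6 of 20):
  (v8,v0,v9) [++-] → (-0.37916, -1.1669, 0)–(-1.56533, -1.1669, 0)  len=1.1862
  (v8,v9,v2) [+-+] → (-1.56533, -1.1669, 0)–(-0.37916, -1.1669, 0.602163)  len=1.3303
  (v9,v0,v10) [-+-] → (-0.37916, -1.1669, 0)–(0.37916, -1.1669, 0)  len=0.7583
  (v9,v10,v2) [--+] → (0.37916, -1.1669, 0.602163)–(-0.37916, -1.1669, 0.602163)  len=0.7583
  (v10,v0,v11) [-++] → (0.37916, -1.1669, 0)–(1.56533, -1.1669, 0)  len=1.1862
  (v10,v11,v2) [-++] → (1.56533, -1.1669, 0)–(0.37916, -1.1669, 0.602163)  len=1.3303

Chained into 1 loop(s):
  loop 1: 6 segments, perimeter = 6.5495
Total perimeter = 6.550


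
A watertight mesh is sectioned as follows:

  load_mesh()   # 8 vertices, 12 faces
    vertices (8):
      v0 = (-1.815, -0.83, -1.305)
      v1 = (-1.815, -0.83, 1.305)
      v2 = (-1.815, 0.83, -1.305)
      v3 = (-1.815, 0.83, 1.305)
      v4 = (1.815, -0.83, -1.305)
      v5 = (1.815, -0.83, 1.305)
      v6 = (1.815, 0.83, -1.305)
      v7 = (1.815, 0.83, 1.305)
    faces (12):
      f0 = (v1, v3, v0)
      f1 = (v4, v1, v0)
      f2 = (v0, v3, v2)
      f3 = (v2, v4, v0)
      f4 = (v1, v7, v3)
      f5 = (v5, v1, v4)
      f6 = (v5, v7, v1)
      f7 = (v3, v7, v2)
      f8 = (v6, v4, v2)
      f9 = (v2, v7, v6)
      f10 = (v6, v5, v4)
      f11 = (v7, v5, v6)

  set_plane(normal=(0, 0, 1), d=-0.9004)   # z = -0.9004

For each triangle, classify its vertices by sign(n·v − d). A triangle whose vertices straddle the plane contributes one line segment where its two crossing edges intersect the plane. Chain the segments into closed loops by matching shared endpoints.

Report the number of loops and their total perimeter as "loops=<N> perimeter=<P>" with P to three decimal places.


loops=1 perimeter=10.580

Straddling triangles (8 of 12):
  (v1,v3,v0) [++-] → (-1.815, -0.572668, -0.9004)–(-1.815, -0.83, -0.9004)  len=0.2573
  (v4,v1,v0) [-+-] → (1.25228, -0.83, -0.9004)–(-1.815, -0.83, -0.9004)  len=3.0673
  (v0,v3,v2) [-+-] → (-1.815, -0.572668, -0.9004)–(-1.815, 0.83, -0.9004)  len=1.4027
  (v5,v1,v4) [++-] → (1.25228, -0.83, -0.9004)–(1.815, -0.83, -0.9004)  len=0.5627
  (v3,v7,v2) [++-] → (-1.25228, 0.83, -0.9004)–(-1.815, 0.83, -0.9004)  len=0.5627
  (v2,v7,v6) [-+-] → (-1.25228, 0.83, -0.9004)–(1.815, 0.83, -0.9004)  len=3.0673
  (v6,v5,v4) [-+-] → (1.815, 0.572668, -0.9004)–(1.815, -0.83, -0.9004)  len=1.4027
  (v7,v5,v6) [++-] → (1.815, 0.572668, -0.9004)–(1.815, 0.83, -0.9004)  len=0.2573

Chained into 1 loop(s):
  loop 1: 8 segments, perimeter = 10.5800
Total perimeter = 10.580


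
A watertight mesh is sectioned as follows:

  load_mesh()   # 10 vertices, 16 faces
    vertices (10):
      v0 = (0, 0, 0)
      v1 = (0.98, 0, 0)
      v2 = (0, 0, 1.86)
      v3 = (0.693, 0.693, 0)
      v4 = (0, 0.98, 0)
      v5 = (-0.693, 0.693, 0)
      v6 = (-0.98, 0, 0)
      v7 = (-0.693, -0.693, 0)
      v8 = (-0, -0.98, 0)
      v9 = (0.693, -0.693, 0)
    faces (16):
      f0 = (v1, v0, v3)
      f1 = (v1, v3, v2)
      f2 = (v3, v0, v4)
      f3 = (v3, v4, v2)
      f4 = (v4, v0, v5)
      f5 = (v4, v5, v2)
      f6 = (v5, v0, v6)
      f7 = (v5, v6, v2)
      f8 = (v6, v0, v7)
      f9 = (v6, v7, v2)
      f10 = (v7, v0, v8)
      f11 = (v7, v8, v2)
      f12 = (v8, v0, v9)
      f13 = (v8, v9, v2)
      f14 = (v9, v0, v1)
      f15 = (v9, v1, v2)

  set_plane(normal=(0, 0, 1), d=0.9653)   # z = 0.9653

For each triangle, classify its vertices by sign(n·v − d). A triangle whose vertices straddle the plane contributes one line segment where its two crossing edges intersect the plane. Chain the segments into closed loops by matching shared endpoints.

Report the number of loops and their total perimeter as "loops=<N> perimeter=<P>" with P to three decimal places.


loops=1 perimeter=2.886

Straddling triangles (8 of 16):
  (v1,v3,v2) [--+] → (0.333348, 0.333348, 0.9653)–(0.471401, 0, 0.9653)  len=0.3608
  (v3,v4,v2) [--+] → (0, 0.471401, 0.9653)–(0.333348, 0.333348, 0.9653)  len=0.3608
  (v4,v5,v2) [--+] → (-0.333348, 0.333348, 0.9653)–(0, 0.471401, 0.9653)  len=0.3608
  (v5,v6,v2) [--+] → (-0.471401, 0, 0.9653)–(-0.333348, 0.333348, 0.9653)  len=0.3608
  (v6,v7,v2) [--+] → (-0.333348, -0.333348, 0.9653)–(-0.471401, 0, 0.9653)  len=0.3608
  (v7,v8,v2) [--+] → (0, -0.471401, 0.9653)–(-0.333348, -0.333348, 0.9653)  len=0.3608
  (v8,v9,v2) [--+] → (0.333348, -0.333348, 0.9653)–(0, -0.471401, 0.9653)  len=0.3608
  (v9,v1,v2) [--+] → (0.471401, 0, 0.9653)–(0.333348, -0.333348, 0.9653)  len=0.3608

Chained into 1 loop(s):
  loop 1: 8 segments, perimeter = 2.8864
Total perimeter = 2.886


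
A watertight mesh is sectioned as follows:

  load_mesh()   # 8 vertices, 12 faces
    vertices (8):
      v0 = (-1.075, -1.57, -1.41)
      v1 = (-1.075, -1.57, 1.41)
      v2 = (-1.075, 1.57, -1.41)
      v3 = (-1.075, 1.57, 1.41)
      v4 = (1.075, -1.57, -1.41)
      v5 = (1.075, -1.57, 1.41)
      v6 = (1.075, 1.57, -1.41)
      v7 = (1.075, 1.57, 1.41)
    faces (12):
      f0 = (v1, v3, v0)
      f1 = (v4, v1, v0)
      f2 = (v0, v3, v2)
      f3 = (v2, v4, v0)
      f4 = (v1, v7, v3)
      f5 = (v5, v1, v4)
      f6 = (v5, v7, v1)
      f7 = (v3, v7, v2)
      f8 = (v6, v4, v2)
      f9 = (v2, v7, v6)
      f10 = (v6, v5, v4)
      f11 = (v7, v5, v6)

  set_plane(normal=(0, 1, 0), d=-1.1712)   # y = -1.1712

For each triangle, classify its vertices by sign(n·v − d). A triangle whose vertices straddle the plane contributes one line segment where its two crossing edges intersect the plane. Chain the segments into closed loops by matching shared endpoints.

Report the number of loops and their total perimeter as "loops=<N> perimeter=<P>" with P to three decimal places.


loops=1 perimeter=9.940

Straddling triangles (8 of 12):
  (v1,v3,v0) [-+-] → (-1.075, -1.1712, 1.41)–(-1.075, -1.1712, -1.05184)  len=2.4618
  (v0,v3,v2) [-++] → (-1.075, -1.1712, -1.05184)–(-1.075, -1.1712, -1.41)  len=0.3582
  (v2,v4,v0) [+--] → (0.801936, -1.1712, -1.41)–(-1.075, -1.1712, -1.41)  len=1.8769
  (v1,v7,v3) [-++] → (-0.801936, -1.1712, 1.41)–(-1.075, -1.1712, 1.41)  len=0.2731
  (v5,v7,v1) [-+-] → (1.075, -1.1712, 1.41)–(-0.801936, -1.1712, 1.41)  len=1.8769
  (v6,v4,v2) [+-+] → (1.075, -1.1712, -1.41)–(0.801936, -1.1712, -1.41)  len=0.2731
  (v6,v5,v4) [+--] → (1.075, -1.1712, 1.05184)–(1.075, -1.1712, -1.41)  len=2.4618
  (v7,v5,v6) [+-+] → (1.075, -1.1712, 1.41)–(1.075, -1.1712, 1.05184)  len=0.3582

Chained into 1 loop(s):
  loop 1: 8 segments, perimeter = 9.9400
Total perimeter = 9.940


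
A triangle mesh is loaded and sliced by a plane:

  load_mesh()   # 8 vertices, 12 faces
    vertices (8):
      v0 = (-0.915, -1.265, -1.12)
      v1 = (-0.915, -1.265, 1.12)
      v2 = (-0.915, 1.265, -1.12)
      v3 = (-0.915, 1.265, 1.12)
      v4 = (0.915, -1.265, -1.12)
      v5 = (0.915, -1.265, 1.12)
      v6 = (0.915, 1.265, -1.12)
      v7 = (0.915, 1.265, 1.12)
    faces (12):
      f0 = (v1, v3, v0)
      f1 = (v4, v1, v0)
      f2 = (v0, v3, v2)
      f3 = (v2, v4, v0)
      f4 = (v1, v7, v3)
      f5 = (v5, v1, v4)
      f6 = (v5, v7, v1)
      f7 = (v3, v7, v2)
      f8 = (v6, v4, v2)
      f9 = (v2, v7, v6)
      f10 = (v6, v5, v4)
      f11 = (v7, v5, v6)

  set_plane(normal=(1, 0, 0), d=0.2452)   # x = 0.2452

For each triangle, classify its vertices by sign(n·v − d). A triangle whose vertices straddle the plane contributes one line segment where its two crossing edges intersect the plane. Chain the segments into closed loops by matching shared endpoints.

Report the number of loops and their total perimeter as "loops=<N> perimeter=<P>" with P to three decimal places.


loops=1 perimeter=9.540

Straddling triangles (8 of 12):
  (v4,v1,v0) [+--] → (0.2452, -1.265, -0.300136)–(0.2452, -1.265, -1.12)  len=0.8199
  (v2,v4,v0) [-+-] → (0.2452, -0.338992, -1.12)–(0.2452, -1.265, -1.12)  len=0.9260
  (v1,v7,v3) [-+-] → (0.2452, 0.338992, 1.12)–(0.2452, 1.265, 1.12)  len=0.9260
  (v5,v1,v4) [+-+] → (0.2452, -1.265, 1.12)–(0.2452, -1.265, -0.300136)  len=1.4201
  (v5,v7,v1) [++-] → (0.2452, 0.338992, 1.12)–(0.2452, -1.265, 1.12)  len=1.6040
  (v3,v7,v2) [-+-] → (0.2452, 1.265, 1.12)–(0.2452, 1.265, 0.300136)  len=0.8199
  (v6,v4,v2) [++-] → (0.2452, -0.338992, -1.12)–(0.2452, 1.265, -1.12)  len=1.6040
  (v2,v7,v6) [-++] → (0.2452, 1.265, 0.300136)–(0.2452, 1.265, -1.12)  len=1.4201

Chained into 1 loop(s):
  loop 1: 8 segments, perimeter = 9.5400
Total perimeter = 9.540


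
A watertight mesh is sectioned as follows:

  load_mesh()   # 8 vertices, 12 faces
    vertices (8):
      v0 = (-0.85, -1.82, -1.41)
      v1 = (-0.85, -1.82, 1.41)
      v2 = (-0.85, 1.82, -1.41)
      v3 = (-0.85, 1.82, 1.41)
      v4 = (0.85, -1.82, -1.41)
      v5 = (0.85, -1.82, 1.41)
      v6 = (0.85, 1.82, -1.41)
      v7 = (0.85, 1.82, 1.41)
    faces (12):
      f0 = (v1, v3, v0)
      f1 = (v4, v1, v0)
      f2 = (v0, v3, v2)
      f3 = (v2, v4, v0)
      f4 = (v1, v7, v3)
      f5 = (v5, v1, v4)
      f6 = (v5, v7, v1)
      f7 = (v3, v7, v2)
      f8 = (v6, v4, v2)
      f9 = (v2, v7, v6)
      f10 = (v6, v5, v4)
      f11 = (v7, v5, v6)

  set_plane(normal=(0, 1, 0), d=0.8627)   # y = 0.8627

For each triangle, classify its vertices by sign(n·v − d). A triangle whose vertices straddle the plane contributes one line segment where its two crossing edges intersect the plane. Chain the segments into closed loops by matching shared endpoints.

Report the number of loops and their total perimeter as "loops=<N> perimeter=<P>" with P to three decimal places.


Straddling triangles (8 of 12):
  (v1,v3,v0) [-+-] → (-0.85, 0.8627, 1.41)–(-0.85, 0.8627, 0.668355)  len=0.7416
  (v0,v3,v2) [-++] → (-0.85, 0.8627, 0.668355)–(-0.85, 0.8627, -1.41)  len=2.0784
  (v2,v4,v0) [+--] → (-0.402909, 0.8627, -1.41)–(-0.85, 0.8627, -1.41)  len=0.4471
  (v1,v7,v3) [-++] → (0.402909, 0.8627, 1.41)–(-0.85, 0.8627, 1.41)  len=1.2529
  (v5,v7,v1) [-+-] → (0.85, 0.8627, 1.41)–(0.402909, 0.8627, 1.41)  len=0.4471
  (v6,v4,v2) [+-+] → (0.85, 0.8627, -1.41)–(-0.402909, 0.8627, -1.41)  len=1.2529
  (v6,v5,v4) [+--] → (0.85, 0.8627, -0.668355)–(0.85, 0.8627, -1.41)  len=0.7416
  (v7,v5,v6) [+-+] → (0.85, 0.8627, 1.41)–(0.85, 0.8627, -0.668355)  len=2.0784

Chained into 1 loop(s):
  loop 1: 8 segments, perimeter = 9.0400
Total perimeter = 9.040

loops=1 perimeter=9.040


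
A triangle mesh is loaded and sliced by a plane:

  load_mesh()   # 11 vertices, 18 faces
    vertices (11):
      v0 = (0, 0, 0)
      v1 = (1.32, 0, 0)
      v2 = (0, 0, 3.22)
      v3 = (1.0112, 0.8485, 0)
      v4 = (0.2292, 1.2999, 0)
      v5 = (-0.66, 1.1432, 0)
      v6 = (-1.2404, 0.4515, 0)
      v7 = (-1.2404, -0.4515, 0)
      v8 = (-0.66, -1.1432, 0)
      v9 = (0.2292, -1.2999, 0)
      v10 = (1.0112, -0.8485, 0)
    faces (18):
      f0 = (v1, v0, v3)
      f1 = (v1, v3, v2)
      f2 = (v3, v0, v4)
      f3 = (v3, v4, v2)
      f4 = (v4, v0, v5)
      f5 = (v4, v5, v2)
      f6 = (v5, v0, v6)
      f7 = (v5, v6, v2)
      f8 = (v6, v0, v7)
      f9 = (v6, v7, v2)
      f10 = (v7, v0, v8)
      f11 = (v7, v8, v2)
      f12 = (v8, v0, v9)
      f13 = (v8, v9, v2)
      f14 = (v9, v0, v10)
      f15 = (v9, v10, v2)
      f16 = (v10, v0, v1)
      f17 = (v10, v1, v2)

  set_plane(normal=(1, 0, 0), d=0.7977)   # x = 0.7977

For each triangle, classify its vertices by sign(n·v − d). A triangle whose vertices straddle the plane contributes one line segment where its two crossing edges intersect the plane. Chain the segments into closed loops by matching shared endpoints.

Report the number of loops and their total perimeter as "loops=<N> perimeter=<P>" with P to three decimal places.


loops=1 perimeter=5.222

Straddling triangles (8 of 18):
  (v1,v0,v3) [+-+] → (0.7977, 0, 0)–(0.7977, 0.669352, 0)  len=0.6694
  (v1,v3,v2) [++-] → (0.7977, 0.669352, 0.679856)–(0.7977, 0, 1.2741)  len=0.8951
  (v3,v0,v4) [+--] → (0.7977, 0.669352, 0)–(0.7977, 0.97174, 0)  len=0.3024
  (v3,v4,v2) [+--] → (0.7977, 0.97174, 0)–(0.7977, 0.669352, 0.679856)  len=0.7441
  (v9,v0,v10) [--+] → (0.7977, -0.669352, 0)–(0.7977, -0.97174, 0)  len=0.3024
  (v9,v10,v2) [-+-] → (0.7977, -0.97174, 0)–(0.7977, -0.669352, 0.679856)  len=0.7441
  (v10,v0,v1) [+-+] → (0.7977, -0.669352, 0)–(0.7977, 0, 0)  len=0.6694
  (v10,v1,v2) [++-] → (0.7977, 0, 1.2741)–(0.7977, -0.669352, 0.679856)  len=0.8951

Chained into 1 loop(s):
  loop 1: 8 segments, perimeter = 5.2218
Total perimeter = 5.222


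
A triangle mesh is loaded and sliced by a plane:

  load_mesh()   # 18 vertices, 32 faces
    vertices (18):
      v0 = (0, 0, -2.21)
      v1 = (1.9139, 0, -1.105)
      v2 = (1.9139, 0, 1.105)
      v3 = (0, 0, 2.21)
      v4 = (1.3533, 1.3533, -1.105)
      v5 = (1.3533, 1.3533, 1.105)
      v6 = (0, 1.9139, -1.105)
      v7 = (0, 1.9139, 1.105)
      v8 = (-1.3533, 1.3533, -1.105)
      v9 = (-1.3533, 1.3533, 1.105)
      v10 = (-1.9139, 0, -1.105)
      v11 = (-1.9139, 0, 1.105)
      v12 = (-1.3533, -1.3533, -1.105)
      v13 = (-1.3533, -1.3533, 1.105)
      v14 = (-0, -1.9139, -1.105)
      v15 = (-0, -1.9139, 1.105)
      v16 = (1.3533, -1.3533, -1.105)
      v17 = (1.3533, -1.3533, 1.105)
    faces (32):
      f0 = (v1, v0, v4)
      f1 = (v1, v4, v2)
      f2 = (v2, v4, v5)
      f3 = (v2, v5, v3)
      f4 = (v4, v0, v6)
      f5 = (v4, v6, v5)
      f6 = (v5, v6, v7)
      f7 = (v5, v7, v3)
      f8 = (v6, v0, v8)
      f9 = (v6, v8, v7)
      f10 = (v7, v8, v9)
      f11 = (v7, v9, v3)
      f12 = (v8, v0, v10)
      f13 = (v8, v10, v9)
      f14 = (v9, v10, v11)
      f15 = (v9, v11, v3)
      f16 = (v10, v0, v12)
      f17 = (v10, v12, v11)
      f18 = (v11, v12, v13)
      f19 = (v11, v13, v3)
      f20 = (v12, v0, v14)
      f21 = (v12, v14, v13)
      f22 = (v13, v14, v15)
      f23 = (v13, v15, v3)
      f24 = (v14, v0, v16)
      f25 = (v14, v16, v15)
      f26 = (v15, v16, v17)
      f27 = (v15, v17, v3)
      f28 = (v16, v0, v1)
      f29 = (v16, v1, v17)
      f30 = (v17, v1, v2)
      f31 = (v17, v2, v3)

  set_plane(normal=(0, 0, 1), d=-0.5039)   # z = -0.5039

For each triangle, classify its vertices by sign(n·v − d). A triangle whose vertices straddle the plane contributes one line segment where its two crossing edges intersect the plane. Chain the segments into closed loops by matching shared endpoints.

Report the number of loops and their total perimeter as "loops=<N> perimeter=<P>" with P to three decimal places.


Straddling triangles (16 of 32):
  (v1,v4,v2) [--+] → (1.50578, 0.985215, -0.5039)–(1.9139, 0, -0.5039)  len=1.0664
  (v2,v4,v5) [+-+] → (1.50578, 0.985215, -0.5039)–(1.3533, 1.3533, -0.5039)  len=0.3984
  (v4,v6,v5) [--+] → (0.368085, 1.76142, -0.5039)–(1.3533, 1.3533, -0.5039)  len=1.0664
  (v5,v6,v7) [+-+] → (0.368085, 1.76142, -0.5039)–(0, 1.9139, -0.5039)  len=0.3984
  (v6,v8,v7) [--+] → (-0.985215, 1.50578, -0.5039)–(0, 1.9139, -0.5039)  len=1.0664
  (v7,v8,v9) [+-+] → (-0.985215, 1.50578, -0.5039)–(-1.3533, 1.3533, -0.5039)  len=0.3984
  (v8,v10,v9) [--+] → (-1.76142, 0.368085, -0.5039)–(-1.3533, 1.3533, -0.5039)  len=1.0664
  (v9,v10,v11) [+-+] → (-1.76142, 0.368085, -0.5039)–(-1.9139, 0, -0.5039)  len=0.3984
  (v10,v12,v11) [--+] → (-1.50578, -0.985215, -0.5039)–(-1.9139, 0, -0.5039)  len=1.0664
  (v11,v12,v13) [+-+] → (-1.50578, -0.985215, -0.5039)–(-1.3533, -1.3533, -0.5039)  len=0.3984
  (v12,v14,v13) [--+] → (-0.368085, -1.76142, -0.5039)–(-1.3533, -1.3533, -0.5039)  len=1.0664
  (v13,v14,v15) [+-+] → (-0.368085, -1.76142, -0.5039)–(0, -1.9139, -0.5039)  len=0.3984
  (v14,v16,v15) [--+] → (0.985215, -1.50578, -0.5039)–(0, -1.9139, -0.5039)  len=1.0664
  (v15,v16,v17) [+-+] → (0.985215, -1.50578, -0.5039)–(1.3533, -1.3533, -0.5039)  len=0.3984
  (v16,v1,v17) [--+] → (1.76142, -0.368085, -0.5039)–(1.3533, -1.3533, -0.5039)  len=1.0664
  (v17,v1,v2) [+-+] → (1.76142, -0.368085, -0.5039)–(1.9139, 0, -0.5039)  len=0.3984

Chained into 1 loop(s):
  loop 1: 16 segments, perimeter = 11.7185
Total perimeter = 11.719

loops=1 perimeter=11.719


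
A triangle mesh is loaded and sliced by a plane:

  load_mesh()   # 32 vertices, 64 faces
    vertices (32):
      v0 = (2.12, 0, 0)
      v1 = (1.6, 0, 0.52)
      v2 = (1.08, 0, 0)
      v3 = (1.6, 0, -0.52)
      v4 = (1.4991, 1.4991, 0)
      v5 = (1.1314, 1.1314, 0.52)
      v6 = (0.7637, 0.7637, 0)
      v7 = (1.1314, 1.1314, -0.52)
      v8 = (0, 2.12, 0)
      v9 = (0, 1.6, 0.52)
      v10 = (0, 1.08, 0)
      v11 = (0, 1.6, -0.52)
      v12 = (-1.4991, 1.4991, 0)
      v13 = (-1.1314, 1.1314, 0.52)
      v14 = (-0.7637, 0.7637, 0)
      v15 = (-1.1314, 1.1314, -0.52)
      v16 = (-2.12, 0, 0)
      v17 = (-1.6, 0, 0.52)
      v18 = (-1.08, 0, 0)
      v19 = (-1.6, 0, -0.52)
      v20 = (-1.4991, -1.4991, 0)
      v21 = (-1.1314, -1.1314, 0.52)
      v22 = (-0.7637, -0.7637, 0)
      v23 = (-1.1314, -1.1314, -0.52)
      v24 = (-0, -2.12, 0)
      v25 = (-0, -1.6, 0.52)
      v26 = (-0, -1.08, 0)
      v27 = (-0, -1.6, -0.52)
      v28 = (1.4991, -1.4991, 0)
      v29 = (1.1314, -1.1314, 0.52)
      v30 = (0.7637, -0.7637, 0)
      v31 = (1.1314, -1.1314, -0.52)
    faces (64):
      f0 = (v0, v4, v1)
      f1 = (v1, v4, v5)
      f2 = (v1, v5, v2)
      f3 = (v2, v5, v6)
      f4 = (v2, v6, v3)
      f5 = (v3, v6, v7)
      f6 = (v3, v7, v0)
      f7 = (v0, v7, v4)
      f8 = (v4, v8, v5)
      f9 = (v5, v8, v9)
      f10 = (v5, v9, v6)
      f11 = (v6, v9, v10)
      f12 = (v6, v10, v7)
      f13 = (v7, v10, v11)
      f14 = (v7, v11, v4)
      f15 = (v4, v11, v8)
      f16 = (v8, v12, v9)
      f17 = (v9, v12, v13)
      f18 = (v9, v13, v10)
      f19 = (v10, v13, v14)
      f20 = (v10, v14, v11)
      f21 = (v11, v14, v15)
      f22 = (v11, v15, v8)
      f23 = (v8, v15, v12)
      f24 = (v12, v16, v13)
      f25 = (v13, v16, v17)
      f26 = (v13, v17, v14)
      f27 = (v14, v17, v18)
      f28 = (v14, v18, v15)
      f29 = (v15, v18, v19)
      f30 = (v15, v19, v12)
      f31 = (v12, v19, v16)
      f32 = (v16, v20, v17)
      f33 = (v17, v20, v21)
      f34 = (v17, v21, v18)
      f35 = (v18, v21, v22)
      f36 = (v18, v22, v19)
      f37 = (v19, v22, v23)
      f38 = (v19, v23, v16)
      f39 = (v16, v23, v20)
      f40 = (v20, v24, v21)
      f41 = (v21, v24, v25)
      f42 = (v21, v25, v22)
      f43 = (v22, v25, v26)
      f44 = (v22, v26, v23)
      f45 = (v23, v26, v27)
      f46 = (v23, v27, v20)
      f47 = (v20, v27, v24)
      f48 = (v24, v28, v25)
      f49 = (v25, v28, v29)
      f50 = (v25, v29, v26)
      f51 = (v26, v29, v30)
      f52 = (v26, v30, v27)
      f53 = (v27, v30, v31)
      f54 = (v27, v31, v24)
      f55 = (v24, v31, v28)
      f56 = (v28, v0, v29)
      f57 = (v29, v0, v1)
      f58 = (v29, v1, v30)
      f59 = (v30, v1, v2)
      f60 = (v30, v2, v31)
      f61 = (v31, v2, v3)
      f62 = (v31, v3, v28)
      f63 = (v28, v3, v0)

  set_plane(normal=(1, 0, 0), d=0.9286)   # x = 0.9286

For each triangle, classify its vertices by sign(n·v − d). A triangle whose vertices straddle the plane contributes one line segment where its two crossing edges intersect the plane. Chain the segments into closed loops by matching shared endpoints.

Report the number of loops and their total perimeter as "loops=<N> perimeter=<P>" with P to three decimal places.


loops=2 perimeter=7.002

Straddling triangles (20 of 64):
  (v2,v5,v6) [++-] → (0.9286, 0.9286, 0.233201)–(0.9286, 0.365552, 0)  len=0.6094
  (v2,v6,v3) [+-+] → (0.9286, 0.365552, 0)–(0.9286, 0.613115, -0.102533)  len=0.2680
  (v3,v6,v7) [+-+] → (0.9286, 0.613115, -0.102533)–(0.9286, 0.9286, -0.233201)  len=0.3415
  (v4,v8,v5) [+-+] → (0.9286, 1.73539, 0)–(0.9286, 1.3086, 0.426792)  len=0.6036
  (v5,v8,v9) [+--] → (0.9286, 1.3086, 0.426792)–(0.9286, 1.2154, 0.52)  len=0.1318
  (v5,v9,v6) [+--] → (0.9286, 1.2154, 0.52)–(0.9286, 0.9286, 0.233201)  len=0.4056
  (v6,v10,v7) [--+] → (0.9286, 1.12219, -0.426792)–(0.9286, 0.9286, -0.233201)  len=0.2738
  (v7,v10,v11) [+--] → (0.9286, 1.12219, -0.426792)–(0.9286, 1.2154, -0.52)  len=0.1318
  (v7,v11,v4) [+-+] → (0.9286, 1.2154, -0.52)–(0.9286, 1.5375, -0.197892)  len=0.4555
  (v4,v11,v8) [+--] → (0.9286, 1.5375, -0.197892)–(0.9286, 1.73539, 0)  len=0.2799
  (v24,v28,v25) [-+-] → (0.9286, -1.73539, 0)–(0.9286, -1.5375, 0.197892)  len=0.2799
  (v25,v28,v29) [-++] → (0.9286, -1.5375, 0.197892)–(0.9286, -1.2154, 0.52)  len=0.4555
  (v25,v29,v26) [-+-] → (0.9286, -1.2154, 0.52)–(0.9286, -1.12219, 0.426792)  len=0.1318
  (v26,v29,v30) [-+-] → (0.9286, -1.12219, 0.426792)–(0.9286, -0.9286, 0.233201)  len=0.2738
  (v27,v30,v31) [--+] → (0.9286, -0.9286, -0.233201)–(0.9286, -1.2154, -0.52)  len=0.4056
  (v27,v31,v24) [-+-] → (0.9286, -1.2154, -0.52)–(0.9286, -1.3086, -0.426792)  len=0.1318
  (v24,v31,v28) [-++] → (0.9286, -1.3086, -0.426792)–(0.9286, -1.73539, 0)  len=0.6036
  (v29,v1,v30) [++-] → (0.9286, -0.613115, 0.102533)–(0.9286, -0.9286, 0.233201)  len=0.3415
  (v30,v1,v2) [-++] → (0.9286, -0.613115, 0.102533)–(0.9286, -0.365552, 0)  len=0.2680
  (v30,v2,v31) [-++] → (0.9286, -0.365552, 0)–(0.9286, -0.9286, -0.233201)  len=0.6094

Chained into 2 loop(s):
  loop 1: 10 segments, perimeter = 3.5008
  loop 2: 10 segments, perimeter = 3.5008
Total perimeter = 7.002


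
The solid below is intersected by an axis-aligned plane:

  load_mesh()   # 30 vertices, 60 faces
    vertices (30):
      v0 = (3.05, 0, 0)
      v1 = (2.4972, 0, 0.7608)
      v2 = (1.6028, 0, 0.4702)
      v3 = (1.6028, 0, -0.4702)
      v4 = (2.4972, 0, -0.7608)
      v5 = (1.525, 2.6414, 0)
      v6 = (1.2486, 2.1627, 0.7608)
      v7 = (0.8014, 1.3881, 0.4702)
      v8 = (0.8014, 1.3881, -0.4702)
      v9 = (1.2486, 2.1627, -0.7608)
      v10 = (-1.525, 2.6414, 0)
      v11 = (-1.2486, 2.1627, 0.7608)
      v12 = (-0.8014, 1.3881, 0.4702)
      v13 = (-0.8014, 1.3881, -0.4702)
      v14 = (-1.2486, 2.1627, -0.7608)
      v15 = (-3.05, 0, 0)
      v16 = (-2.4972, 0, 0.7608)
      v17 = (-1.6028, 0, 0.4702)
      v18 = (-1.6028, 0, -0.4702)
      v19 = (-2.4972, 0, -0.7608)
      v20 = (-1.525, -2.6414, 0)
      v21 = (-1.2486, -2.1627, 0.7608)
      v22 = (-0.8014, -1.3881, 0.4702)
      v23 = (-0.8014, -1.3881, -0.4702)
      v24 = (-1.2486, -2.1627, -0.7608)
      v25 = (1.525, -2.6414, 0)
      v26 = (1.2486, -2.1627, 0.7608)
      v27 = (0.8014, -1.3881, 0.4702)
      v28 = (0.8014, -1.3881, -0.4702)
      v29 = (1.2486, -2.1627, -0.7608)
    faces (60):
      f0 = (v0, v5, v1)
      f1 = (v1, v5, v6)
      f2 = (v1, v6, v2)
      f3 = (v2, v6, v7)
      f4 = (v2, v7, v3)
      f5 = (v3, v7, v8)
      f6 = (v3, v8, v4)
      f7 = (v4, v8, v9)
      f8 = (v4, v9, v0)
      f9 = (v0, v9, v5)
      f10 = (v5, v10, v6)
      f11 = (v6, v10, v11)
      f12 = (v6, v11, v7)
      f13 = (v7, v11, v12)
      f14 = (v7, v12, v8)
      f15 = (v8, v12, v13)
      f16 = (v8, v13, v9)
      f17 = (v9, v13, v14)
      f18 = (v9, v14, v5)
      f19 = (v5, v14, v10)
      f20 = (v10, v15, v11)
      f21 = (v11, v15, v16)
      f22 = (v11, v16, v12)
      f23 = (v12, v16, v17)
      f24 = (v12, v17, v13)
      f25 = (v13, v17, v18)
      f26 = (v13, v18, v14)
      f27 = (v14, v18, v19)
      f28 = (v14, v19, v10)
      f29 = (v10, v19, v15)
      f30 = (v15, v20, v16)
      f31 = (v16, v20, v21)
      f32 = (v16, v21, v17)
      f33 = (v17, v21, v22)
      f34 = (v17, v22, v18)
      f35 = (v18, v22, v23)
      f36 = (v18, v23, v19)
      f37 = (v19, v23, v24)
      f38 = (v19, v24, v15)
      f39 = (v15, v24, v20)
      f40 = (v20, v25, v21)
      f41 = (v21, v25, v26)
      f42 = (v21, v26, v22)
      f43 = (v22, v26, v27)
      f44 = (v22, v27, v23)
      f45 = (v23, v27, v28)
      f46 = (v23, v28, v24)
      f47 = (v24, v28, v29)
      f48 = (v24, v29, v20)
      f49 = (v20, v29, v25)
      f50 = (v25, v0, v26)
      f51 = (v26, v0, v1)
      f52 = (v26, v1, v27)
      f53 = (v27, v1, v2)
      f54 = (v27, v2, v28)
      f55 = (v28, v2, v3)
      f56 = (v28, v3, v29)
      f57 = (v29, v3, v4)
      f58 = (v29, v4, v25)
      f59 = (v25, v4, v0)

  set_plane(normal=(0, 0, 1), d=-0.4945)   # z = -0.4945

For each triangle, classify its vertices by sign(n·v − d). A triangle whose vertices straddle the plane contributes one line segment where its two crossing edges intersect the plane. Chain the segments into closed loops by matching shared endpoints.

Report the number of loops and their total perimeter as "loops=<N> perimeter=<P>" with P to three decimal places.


loops=2 perimeter=26.210

Straddling triangles (24 of 60):
  (v3,v8,v4) [++-] → (0.943203, 1.27203, -0.4945)–(1.67759, 0, -0.4945)  len=1.4688
  (v4,v8,v9) [-+-] → (0.943203, 1.27203, -0.4945)–(0.838795, 1.45287, -0.4945)  len=0.2088
  (v4,v9,v0) [--+] → (1.87914, 1.4057, -0.4945)–(2.69069, 0, -0.4945)  len=1.6231
  (v0,v9,v5) [+-+] → (1.87914, 1.4057, -0.4945)–(1.34535, 2.33026, -0.4945)  len=1.0676
  (v8,v13,v9) [++-] → (-0.629979, 1.45287, -0.4945)–(0.838795, 1.45287, -0.4945)  len=1.4688
  (v9,v13,v14) [-+-] → (-0.629979, 1.45287, -0.4945)–(-0.838795, 1.45287, -0.4945)  len=0.2088
  (v9,v14,v5) [--+] → (-0.277767, 2.33026, -0.4945)–(1.34535, 2.33026, -0.4945)  len=1.6231
  (v5,v14,v10) [+-+] → (-0.277767, 2.33026, -0.4945)–(-1.34535, 2.33026, -0.4945)  len=1.0676
  (v13,v18,v14) [++-] → (-1.57318, 0.180845, -0.4945)–(-0.838795, 1.45287, -0.4945)  len=1.4688
  (v14,v18,v19) [-+-] → (-1.57318, 0.180845, -0.4945)–(-1.67759, 0, -0.4945)  len=0.2088
  (v14,v19,v10) [--+] → (-2.1569, 0.924559, -0.4945)–(-1.34535, 2.33026, -0.4945)  len=1.6231
  (v10,v19,v15) [+-+] → (-2.1569, 0.924559, -0.4945)–(-2.69069, 0, -0.4945)  len=1.0676
  (v18,v23,v19) [++-] → (-0.943203, -1.27203, -0.4945)–(-1.67759, 0, -0.4945)  len=1.4688
  (v19,v23,v24) [-+-] → (-0.943203, -1.27203, -0.4945)–(-0.838795, -1.45287, -0.4945)  len=0.2088
  (v19,v24,v15) [--+] → (-1.87914, -1.4057, -0.4945)–(-2.69069, 0, -0.4945)  len=1.6231
  (v15,v24,v20) [+-+] → (-1.87914, -1.4057, -0.4945)–(-1.34535, -2.33026, -0.4945)  len=1.0676
  (v23,v28,v24) [++-] → (0.629979, -1.45287, -0.4945)–(-0.838795, -1.45287, -0.4945)  len=1.4688
  (v24,v28,v29) [-+-] → (0.629979, -1.45287, -0.4945)–(0.838795, -1.45287, -0.4945)  len=0.2088
  (v24,v29,v20) [--+] → (0.277767, -2.33026, -0.4945)–(-1.34535, -2.33026, -0.4945)  len=1.6231
  (v20,v29,v25) [+-+] → (0.277767, -2.33026, -0.4945)–(1.34535, -2.33026, -0.4945)  len=1.0676
  (v28,v3,v29) [++-] → (1.57318, -0.180845, -0.4945)–(0.838795, -1.45287, -0.4945)  len=1.4688
  (v29,v3,v4) [-+-] → (1.57318, -0.180845, -0.4945)–(1.67759, 0, -0.4945)  len=0.2088
  (v29,v4,v25) [--+] → (2.1569, -0.924559, -0.4945)–(1.34535, -2.33026, -0.4945)  len=1.6231
  (v25,v4,v0) [+-+] → (2.1569, -0.924559, -0.4945)–(2.69069, 0, -0.4945)  len=1.0676

Chained into 2 loop(s):
  loop 1: 12 segments, perimeter = 10.0657
  loop 2: 12 segments, perimeter = 16.1443
Total perimeter = 26.210


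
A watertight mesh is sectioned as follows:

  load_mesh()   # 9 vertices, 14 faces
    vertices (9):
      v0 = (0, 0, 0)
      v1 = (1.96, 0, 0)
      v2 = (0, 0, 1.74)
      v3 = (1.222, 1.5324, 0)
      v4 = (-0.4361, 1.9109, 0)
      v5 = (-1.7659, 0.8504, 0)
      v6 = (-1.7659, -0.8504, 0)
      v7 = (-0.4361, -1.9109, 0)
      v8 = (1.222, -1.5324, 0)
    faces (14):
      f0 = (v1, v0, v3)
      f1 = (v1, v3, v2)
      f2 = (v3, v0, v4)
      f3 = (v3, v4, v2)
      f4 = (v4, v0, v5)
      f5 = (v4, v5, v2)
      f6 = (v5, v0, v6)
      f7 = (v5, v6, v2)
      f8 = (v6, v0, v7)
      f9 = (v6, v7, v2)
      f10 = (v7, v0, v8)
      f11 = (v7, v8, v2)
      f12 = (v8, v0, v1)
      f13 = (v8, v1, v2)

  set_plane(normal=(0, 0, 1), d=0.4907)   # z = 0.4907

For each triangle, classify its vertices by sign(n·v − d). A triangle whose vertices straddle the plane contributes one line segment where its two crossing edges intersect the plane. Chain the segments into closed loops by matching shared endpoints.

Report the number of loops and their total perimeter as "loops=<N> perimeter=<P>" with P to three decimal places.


loops=1 perimeter=8.548

Straddling triangles (7 of 14):
  (v1,v3,v2) [--+] → (0.877382, 1.10025, 0.4907)–(1.40726, 0, 0.4907)  len=1.2212
  (v3,v4,v2) [--+] → (-0.313115, 1.372, 0.4907)–(0.877382, 1.10025, 0.4907)  len=1.2211
  (v4,v5,v2) [--+] → (-1.2679, 0.610577, 0.4907)–(-0.313115, 1.372, 0.4907)  len=1.2212
  (v5,v6,v2) [--+] → (-1.2679, -0.610577, 0.4907)–(-1.2679, 0.610577, 0.4907)  len=1.2212
  (v6,v7,v2) [--+] → (-0.313115, -1.372, 0.4907)–(-1.2679, -0.610577, 0.4907)  len=1.2212
  (v7,v8,v2) [--+] → (0.877382, -1.10025, 0.4907)–(-0.313115, -1.372, 0.4907)  len=1.2211
  (v8,v1,v2) [--+] → (1.40726, 0, 0.4907)–(0.877382, -1.10025, 0.4907)  len=1.2212

Chained into 1 loop(s):
  loop 1: 7 segments, perimeter = 8.5482
Total perimeter = 8.548


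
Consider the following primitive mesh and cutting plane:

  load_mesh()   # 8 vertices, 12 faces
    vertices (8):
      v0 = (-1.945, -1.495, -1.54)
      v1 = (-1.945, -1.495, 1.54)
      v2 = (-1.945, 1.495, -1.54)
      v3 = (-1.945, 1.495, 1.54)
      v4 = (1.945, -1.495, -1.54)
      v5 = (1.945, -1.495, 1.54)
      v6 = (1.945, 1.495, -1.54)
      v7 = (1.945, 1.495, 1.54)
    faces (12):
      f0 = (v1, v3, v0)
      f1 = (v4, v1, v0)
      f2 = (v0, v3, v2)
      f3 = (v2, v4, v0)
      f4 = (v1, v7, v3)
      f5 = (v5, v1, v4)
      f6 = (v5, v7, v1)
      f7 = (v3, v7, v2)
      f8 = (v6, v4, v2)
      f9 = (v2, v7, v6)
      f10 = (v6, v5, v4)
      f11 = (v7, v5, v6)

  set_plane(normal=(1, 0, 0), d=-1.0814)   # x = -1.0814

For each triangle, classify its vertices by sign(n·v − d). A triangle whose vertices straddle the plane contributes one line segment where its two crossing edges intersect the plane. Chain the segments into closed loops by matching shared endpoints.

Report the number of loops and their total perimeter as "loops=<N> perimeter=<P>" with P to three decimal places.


loops=1 perimeter=12.140

Straddling triangles (8 of 12):
  (v4,v1,v0) [+--] → (-1.0814, -1.495, 0.856224)–(-1.0814, -1.495, -1.54)  len=2.3962
  (v2,v4,v0) [-+-] → (-1.0814, 0.831205, -1.54)–(-1.0814, -1.495, -1.54)  len=2.3262
  (v1,v7,v3) [-+-] → (-1.0814, -0.831205, 1.54)–(-1.0814, 1.495, 1.54)  len=2.3262
  (v5,v1,v4) [+-+] → (-1.0814, -1.495, 1.54)–(-1.0814, -1.495, 0.856224)  len=0.6838
  (v5,v7,v1) [++-] → (-1.0814, -0.831205, 1.54)–(-1.0814, -1.495, 1.54)  len=0.6638
  (v3,v7,v2) [-+-] → (-1.0814, 1.495, 1.54)–(-1.0814, 1.495, -0.856224)  len=2.3962
  (v6,v4,v2) [++-] → (-1.0814, 0.831205, -1.54)–(-1.0814, 1.495, -1.54)  len=0.6638
  (v2,v7,v6) [-++] → (-1.0814, 1.495, -0.856224)–(-1.0814, 1.495, -1.54)  len=0.6838

Chained into 1 loop(s):
  loop 1: 8 segments, perimeter = 12.1400
Total perimeter = 12.140


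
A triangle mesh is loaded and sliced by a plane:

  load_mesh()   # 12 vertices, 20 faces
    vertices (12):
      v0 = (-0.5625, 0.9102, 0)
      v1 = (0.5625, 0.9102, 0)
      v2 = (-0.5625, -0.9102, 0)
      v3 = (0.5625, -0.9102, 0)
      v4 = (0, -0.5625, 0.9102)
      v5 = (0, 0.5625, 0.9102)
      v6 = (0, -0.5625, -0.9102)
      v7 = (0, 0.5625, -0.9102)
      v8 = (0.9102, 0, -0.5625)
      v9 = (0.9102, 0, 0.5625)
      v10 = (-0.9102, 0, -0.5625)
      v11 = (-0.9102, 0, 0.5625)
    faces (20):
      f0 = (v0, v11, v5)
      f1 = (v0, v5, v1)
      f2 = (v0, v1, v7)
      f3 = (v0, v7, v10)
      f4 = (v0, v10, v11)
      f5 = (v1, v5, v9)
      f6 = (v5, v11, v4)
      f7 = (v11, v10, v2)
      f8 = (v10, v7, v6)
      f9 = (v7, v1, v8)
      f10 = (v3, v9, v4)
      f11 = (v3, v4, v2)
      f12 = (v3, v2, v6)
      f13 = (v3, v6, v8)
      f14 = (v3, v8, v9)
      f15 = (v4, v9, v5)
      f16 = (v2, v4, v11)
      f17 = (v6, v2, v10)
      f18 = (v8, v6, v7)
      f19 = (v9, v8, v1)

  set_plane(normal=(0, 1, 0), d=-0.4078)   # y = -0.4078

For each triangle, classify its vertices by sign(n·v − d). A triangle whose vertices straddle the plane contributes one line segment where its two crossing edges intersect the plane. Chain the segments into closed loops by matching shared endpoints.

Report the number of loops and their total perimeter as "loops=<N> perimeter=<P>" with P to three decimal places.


loops=1 perimeter=5.165

Straddling triangles (10 of 20):
  (v5,v11,v4) [++-] → (-0.250325, -0.4078, 0.814575)–(0, -0.4078, 0.9102)  len=0.2680
  (v11,v10,v2) [++-] → (-0.754419, -0.4078, -0.310481)–(-0.754419, -0.4078, 0.310481)  len=0.6210
  (v10,v7,v6) [++-] → (0, -0.4078, -0.9102)–(-0.250325, -0.4078, -0.814575)  len=0.2680
  (v3,v9,v4) [-+-] → (0.754419, -0.4078, 0.310481)–(0.250325, -0.4078, 0.814575)  len=0.7129
  (v3,v6,v8) [--+] → (0.250325, -0.4078, -0.814575)–(0.754419, -0.4078, -0.310481)  len=0.7129
  (v3,v8,v9) [-++] → (0.754419, -0.4078, -0.310481)–(0.754419, -0.4078, 0.310481)  len=0.6210
  (v4,v9,v5) [-++] → (0.250325, -0.4078, 0.814575)–(0, -0.4078, 0.9102)  len=0.2680
  (v2,v4,v11) [--+] → (-0.250325, -0.4078, 0.814575)–(-0.754419, -0.4078, 0.310481)  len=0.7129
  (v6,v2,v10) [--+] → (-0.754419, -0.4078, -0.310481)–(-0.250325, -0.4078, -0.814575)  len=0.7129
  (v8,v6,v7) [+-+] → (0.250325, -0.4078, -0.814575)–(0, -0.4078, -0.9102)  len=0.2680

Chained into 1 loop(s):
  loop 1: 10 segments, perimeter = 5.1654
Total perimeter = 5.165


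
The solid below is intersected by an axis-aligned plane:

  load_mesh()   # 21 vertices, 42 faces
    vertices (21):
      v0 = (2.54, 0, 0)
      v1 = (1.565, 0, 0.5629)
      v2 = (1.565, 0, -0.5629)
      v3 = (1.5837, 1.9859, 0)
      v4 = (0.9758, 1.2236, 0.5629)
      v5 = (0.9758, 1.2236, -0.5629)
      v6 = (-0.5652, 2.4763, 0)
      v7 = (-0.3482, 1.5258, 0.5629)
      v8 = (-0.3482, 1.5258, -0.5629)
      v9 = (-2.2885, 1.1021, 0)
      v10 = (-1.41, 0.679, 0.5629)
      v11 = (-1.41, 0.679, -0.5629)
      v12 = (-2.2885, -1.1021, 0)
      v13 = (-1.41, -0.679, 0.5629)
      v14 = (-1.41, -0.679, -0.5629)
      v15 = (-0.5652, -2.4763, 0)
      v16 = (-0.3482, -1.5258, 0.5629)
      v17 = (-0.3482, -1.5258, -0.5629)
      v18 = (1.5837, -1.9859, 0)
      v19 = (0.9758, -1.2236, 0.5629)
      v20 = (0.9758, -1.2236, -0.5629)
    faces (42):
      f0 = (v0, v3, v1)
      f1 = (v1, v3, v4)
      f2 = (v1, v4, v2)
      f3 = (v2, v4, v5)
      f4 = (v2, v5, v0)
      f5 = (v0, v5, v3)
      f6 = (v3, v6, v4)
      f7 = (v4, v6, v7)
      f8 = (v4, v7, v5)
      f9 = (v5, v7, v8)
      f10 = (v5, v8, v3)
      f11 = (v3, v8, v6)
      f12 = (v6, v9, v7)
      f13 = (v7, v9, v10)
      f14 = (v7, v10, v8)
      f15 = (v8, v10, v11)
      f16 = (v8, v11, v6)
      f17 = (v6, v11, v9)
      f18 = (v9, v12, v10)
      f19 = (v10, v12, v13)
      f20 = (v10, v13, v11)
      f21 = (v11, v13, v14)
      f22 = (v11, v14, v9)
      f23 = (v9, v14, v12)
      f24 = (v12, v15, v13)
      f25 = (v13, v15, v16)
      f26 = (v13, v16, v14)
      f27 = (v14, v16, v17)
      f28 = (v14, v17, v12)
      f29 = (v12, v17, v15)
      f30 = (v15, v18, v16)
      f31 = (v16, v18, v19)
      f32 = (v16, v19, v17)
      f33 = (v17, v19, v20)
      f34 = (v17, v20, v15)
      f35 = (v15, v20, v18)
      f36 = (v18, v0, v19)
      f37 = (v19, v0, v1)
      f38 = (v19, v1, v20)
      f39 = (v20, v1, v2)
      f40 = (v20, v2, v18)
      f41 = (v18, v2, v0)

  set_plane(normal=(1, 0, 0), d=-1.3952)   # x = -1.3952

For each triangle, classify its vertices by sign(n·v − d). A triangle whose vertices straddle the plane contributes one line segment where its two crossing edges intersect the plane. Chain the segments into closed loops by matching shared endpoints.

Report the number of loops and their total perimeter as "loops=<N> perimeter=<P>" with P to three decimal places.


Straddling triangles (12 of 42):
  (v6,v9,v7) [+-+] → (-1.3952, 1.81444, 0)–(-1.3952, 1.29717, 0.259155)  len=0.5786
  (v7,v9,v10) [+--] → (-1.3952, 1.29717, 0.259155)–(-1.3952, 0.690803, 0.5629)  len=0.6782
  (v7,v10,v8) [+-+] → (-1.3952, 0.690803, 0.5629)–(-1.3952, 0.690803, 0.547208)  len=0.0157
  (v8,v10,v11) [+--] → (-1.3952, 0.690803, 0.547208)–(-1.3952, 0.690803, -0.5629)  len=1.1101
  (v8,v11,v6) [+-+] → (-1.3952, 0.690803, -0.5629)–(-1.3952, 0.710487, -0.553039)  len=0.0220
  (v6,v11,v9) [+--] → (-1.3952, 0.710487, -0.553039)–(-1.3952, 1.81444, 0)  len=1.2347
  (v12,v15,v13) [-+-] → (-1.3952, -1.81444, 0)–(-1.3952, -0.710487, 0.553039)  len=1.2347
  (v13,v15,v16) [-++] → (-1.3952, -0.710487, 0.553039)–(-1.3952, -0.690803, 0.5629)  len=0.0220
  (v13,v16,v14) [-+-] → (-1.3952, -0.690803, 0.5629)–(-1.3952, -0.690803, -0.547208)  len=1.1101
  (v14,v16,v17) [-++] → (-1.3952, -0.690803, -0.547208)–(-1.3952, -0.690803, -0.5629)  len=0.0157
  (v14,v17,v12) [-+-] → (-1.3952, -0.690803, -0.5629)–(-1.3952, -1.29717, -0.259155)  len=0.6782
  (v12,v17,v15) [-++] → (-1.3952, -1.29717, -0.259155)–(-1.3952, -1.81444, 0)  len=0.5786

Chained into 2 loop(s):
  loop 1: 6 segments, perimeter = 3.6393
  loop 2: 6 segments, perimeter = 3.6393
Total perimeter = 7.279

loops=2 perimeter=7.279


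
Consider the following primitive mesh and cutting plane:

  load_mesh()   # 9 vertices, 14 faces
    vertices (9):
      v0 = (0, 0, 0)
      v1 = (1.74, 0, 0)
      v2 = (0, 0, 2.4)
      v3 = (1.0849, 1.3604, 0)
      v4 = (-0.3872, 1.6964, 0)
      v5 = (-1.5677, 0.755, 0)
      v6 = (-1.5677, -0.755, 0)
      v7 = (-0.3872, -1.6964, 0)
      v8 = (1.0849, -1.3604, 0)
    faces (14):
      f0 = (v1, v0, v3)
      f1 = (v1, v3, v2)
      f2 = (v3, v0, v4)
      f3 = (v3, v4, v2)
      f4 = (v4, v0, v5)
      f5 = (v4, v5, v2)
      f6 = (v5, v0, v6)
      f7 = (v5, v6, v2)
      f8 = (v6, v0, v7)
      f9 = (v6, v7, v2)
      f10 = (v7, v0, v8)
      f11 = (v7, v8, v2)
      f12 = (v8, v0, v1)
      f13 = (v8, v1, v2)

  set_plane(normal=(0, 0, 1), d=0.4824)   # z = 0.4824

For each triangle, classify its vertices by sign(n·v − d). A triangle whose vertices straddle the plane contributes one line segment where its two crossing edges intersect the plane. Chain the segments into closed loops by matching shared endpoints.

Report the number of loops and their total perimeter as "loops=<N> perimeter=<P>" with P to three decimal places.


Straddling triangles (7 of 14):
  (v1,v3,v2) [--+] → (0.866835, 1.08696, 0.4824)–(1.39026, 0, 0.4824)  len=1.2064
  (v3,v4,v2) [--+] → (-0.309373, 1.35542, 0.4824)–(0.866835, 1.08696, 0.4824)  len=1.2065
  (v4,v5,v2) [--+] → (-1.25259, 0.603245, 0.4824)–(-0.309373, 1.35542, 0.4824)  len=1.2064
  (v5,v6,v2) [--+] → (-1.25259, -0.603245, 0.4824)–(-1.25259, 0.603245, 0.4824)  len=1.2065
  (v6,v7,v2) [--+] → (-0.309373, -1.35542, 0.4824)–(-1.25259, -0.603245, 0.4824)  len=1.2064
  (v7,v8,v2) [--+] → (0.866835, -1.08696, 0.4824)–(-0.309373, -1.35542, 0.4824)  len=1.2065
  (v8,v1,v2) [--+] → (1.39026, 0, 0.4824)–(0.866835, -1.08696, 0.4824)  len=1.2064

Chained into 1 loop(s):
  loop 1: 7 segments, perimeter = 8.4451
Total perimeter = 8.445

loops=1 perimeter=8.445
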